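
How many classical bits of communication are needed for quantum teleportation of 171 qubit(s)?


Quantum teleportation requires 2 classical bits per qubit teleported.
171 qubit(s) -> 2 * 171 = 342 classical bits

342


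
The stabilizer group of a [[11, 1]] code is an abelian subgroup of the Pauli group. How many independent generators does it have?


For an [[n,k]] stabilizer code:
Number of stabilizer generators = n - k
= 11 - 1
= 10

10


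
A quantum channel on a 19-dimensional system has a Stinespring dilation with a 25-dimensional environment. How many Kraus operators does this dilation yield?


Tracing out the environment in an orthonormal basis {|i>_E} gives Kraus operators K_i = <i|_E U |0>_E.
Number of Kraus operators = dim(H_env) = d_env
= 25

25


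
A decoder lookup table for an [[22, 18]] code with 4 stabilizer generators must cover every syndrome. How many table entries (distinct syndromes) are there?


Each stabilizer generator gives a binary (+1 or -1) measurement outcome.
With 4 independent generators:
Total syndromes = 2^4
= 16

16


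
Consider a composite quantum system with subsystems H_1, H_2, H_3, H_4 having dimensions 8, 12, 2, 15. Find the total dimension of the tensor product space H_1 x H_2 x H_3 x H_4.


dim(H_1 x H_2 x H_3 x H_4) = 8 * 12 * 2 * 15
= 96 * 2 * 15
= 192 * 15
= 2880

2880


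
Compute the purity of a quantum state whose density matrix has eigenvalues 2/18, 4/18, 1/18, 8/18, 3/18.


tr(rho^2) = sum of eigenvalues squared
= (2/18)^2 + (4/18)^2 + (1/18)^2 + (8/18)^2 + (3/18)^2
= (4 + 16 + 1 + 64 + 9) / 324
= 94/324
= 0.2901

0.2901


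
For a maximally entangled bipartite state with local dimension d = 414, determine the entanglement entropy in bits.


For a maximally entangled state in d x d:
S = log2(d) = log2(414)
= 8.6935

8.6935


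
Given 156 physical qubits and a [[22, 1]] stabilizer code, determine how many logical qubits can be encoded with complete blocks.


Each code block uses 22 physical qubits for 1 logical qubit(s).
Number of complete blocks = floor(156 / 22) = 7
Logical qubits = 7 * 1
= 7

7


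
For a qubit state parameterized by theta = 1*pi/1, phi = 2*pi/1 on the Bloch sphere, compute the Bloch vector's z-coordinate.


theta = 3.1416, phi = 6.2832
r_z = cos(theta) = -1.0000

-1.0000


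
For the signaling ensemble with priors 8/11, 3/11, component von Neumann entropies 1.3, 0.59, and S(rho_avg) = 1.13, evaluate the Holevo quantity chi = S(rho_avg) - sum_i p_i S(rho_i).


chi = S(rho) - sum_i p_i * S(rho_i)
Weighted entropy = 8/11 * 1.3 + 3/11 * 0.59
= 1.1064
chi = 1.13 - 1.1064
= 0.0236

0.0236


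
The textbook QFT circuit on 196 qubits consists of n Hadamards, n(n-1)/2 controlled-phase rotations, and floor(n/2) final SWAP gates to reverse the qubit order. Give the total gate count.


Hadamard gates: 196
Controlled rotations: n*(n-1)/2 = 196*195/2 = 19110
SWAP gates: floor(n/2) = floor(196/2) = 98
Total = 196 + 19110 + 98
= 19404

19404


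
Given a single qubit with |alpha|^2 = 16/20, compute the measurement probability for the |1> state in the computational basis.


|alpha|^2 = 16/20 = 0.8000
|beta|^2 = 1 - 16/20 = 4/20 = 0.2000
P(|1>) = |beta|^2 = 0.2000

0.2000


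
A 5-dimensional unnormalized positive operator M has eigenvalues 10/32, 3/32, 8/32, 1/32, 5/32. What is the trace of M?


tr(M) = sum of eigenvalues
= 10/32 + 3/32 + 8/32 + 1/32 + 5/32
= 27/32
= 0.8438

0.8438


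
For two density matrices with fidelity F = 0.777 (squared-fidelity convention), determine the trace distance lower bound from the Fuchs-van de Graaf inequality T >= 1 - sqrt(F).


Fuchs-van de Graaf (squared-fidelity convention): 1 - sqrt(F) <= T <= sqrt(1 - F).
Lower bound: T >= 1 - sqrt(F)
sqrt(F) = sqrt(0.777) = 0.8815
T >= 1 - 0.8815
T >= 0.1185

0.1185


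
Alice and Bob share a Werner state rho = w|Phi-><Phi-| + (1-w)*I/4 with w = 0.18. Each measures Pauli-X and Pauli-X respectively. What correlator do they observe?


|Phi-> = (|00> - |11>)/sqrt(2)
For the pure Bell state, <X_A X_B> = -1 (Bell-state Pauli correlator).
The maximally-mixed part I/4 has tr(I/4 * P tensor P) = 0 for any traceless Pauli P.
So <X_A X_B>_rho = w * (-1) + (1 - w) * 0
= 0.18 * (-1)
= -0.1800

-0.1800


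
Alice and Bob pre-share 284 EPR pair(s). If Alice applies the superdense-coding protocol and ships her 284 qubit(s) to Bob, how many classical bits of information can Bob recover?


Superdense coding allows 2 classical bits per shared entangled pair.
284 pair(s) -> 2 * 284 = 568 classical bits

568


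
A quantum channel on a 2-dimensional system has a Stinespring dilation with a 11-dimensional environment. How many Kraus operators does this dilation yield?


Tracing out the environment in an orthonormal basis {|i>_E} gives Kraus operators K_i = <i|_E U |0>_E.
Number of Kraus operators = dim(H_env) = d_env
= 11

11


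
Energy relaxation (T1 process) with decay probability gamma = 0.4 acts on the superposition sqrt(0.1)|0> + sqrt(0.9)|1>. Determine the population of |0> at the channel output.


For amplitude damping with parameter gamma on state sqrt(a)|0> + sqrt(b)|1>:
alpha^2 = 0.1, beta^2 = 0.9
P(|0>) = alpha^2 + gamma * beta^2
= 0.1 + 0.4 * 0.9
= 0.1 + 0.3600
= 0.4600

0.4600


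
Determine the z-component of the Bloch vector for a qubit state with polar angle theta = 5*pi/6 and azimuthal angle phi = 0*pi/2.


theta = 2.6180, phi = 0.0000
r_z = cos(theta) = -0.8660

-0.8660


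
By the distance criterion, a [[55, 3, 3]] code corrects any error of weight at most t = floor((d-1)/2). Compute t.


Code parameters: [[55, 3, 3]], distance d = 3.
Number of correctable errors = floor((d-1)/2)
= floor((3 - 1)/2)
= floor(2/2)
= 1

1


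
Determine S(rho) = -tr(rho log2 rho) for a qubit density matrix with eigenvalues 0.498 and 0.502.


S = -p*log2(p) - (1-p)*log2(1-p)
p = 0.4980, 1-p = 0.5020
= -0.4980 * log2(0.4980) - 0.5020 * log2(0.5020)
= -(-0.5009) - (-0.4991)
= 1.0000

1.0000


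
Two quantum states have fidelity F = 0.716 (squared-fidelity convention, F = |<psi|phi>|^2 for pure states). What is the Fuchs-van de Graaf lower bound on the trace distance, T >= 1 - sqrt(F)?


Fuchs-van de Graaf (squared-fidelity convention): 1 - sqrt(F) <= T <= sqrt(1 - F).
Lower bound: T >= 1 - sqrt(F)
sqrt(F) = sqrt(0.716) = 0.8462
T >= 1 - 0.8462
T >= 0.1538

0.1538


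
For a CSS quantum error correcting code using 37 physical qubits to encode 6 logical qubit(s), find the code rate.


Code rate R = k/n
= 6/37
= 0.1622

0.1622


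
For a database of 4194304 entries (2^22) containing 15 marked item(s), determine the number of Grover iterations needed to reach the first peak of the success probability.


After j Grover iterations the success probability is P(j) = sin^2((2j+1)*theta), where sin(theta) = sqrt(k/N).
N = 2^22 = 4194304, k = 15
sin(theta) = sqrt(k/N) = 0.00189110515
theta = arcsin(sqrt(k/N)) = 0.001891106277 rad
P(j) reaches its first maximum when (2j+1)*theta is as close as possible to pi/2, i.e. j = round(pi/(4*theta) - 1/2).
pi/(4*theta) - 1/2 = 414.8115
(For comparison, the common estimate pi/4 * sqrt(N/k) = 415.3117; the exact maximiser is used here.)
Optimal iterations = 415

415


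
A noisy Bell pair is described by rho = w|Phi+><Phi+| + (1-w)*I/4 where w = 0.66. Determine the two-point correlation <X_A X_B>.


|Phi+> = (|00> + |11>)/sqrt(2)
For the pure Bell state, <X_A X_B> = +1 (Bell-state Pauli correlator).
The maximally-mixed part I/4 has tr(I/4 * P tensor P) = 0 for any traceless Pauli P.
So <X_A X_B>_rho = w * (+1) + (1 - w) * 0
= 0.66 * (+1)
= 0.6600

0.6600


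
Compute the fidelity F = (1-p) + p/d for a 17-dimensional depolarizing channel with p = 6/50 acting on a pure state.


F = (1-p) + p/d
= (1 - 0.1200) + 0.1200/17
= 0.8800 + 0.0071
= 0.8871

0.8871


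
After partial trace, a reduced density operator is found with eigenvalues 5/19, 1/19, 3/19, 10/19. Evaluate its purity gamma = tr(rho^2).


tr(rho^2) = sum of eigenvalues squared
= (5/19)^2 + (1/19)^2 + (3/19)^2 + (10/19)^2
= (25 + 1 + 9 + 100) / 361
= 135/361
= 0.3740

0.3740


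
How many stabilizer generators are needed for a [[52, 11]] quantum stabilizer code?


For an [[n,k]] stabilizer code:
Number of stabilizer generators = n - k
= 52 - 11
= 41

41


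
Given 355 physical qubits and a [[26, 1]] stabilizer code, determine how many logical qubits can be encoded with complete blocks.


Each code block uses 26 physical qubits for 1 logical qubit(s).
Number of complete blocks = floor(355 / 26) = 13
Logical qubits = 13 * 1
= 13

13


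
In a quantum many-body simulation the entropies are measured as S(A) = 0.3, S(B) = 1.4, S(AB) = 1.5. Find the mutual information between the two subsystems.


I(A:B) = S(A) + S(B) - S(AB)
= 0.3 + 1.4 - 1.5
= 0.2000

0.2000


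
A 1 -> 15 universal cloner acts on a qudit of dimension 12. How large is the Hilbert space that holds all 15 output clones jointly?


Output space = H^(tensor 15) where dim(H) = 12
dim = 12^15
= 144 (after 2 factors)
= 1728 (after 3 factors)
= 20736 (after 4 factors)
= 248832 (after 5 factors)
= 2985984 (after 6 factors)
= 35831808 (after 7 factors)
= 429981696 (after 8 factors)
= 5159780352 (after 9 factors)
= 61917364224 (after 10 factors)
= 743008370688 (after 11 factors)
= 8916100448256 (after 12 factors)
= 106993205379072 (after 13 factors)
= 1283918464548864 (after 14 factors)
= 15407021574586368 (after 15 factors)
= 15407021574586368

15407021574586368


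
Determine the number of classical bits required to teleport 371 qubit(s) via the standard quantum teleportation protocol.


Quantum teleportation requires 2 classical bits per qubit teleported.
371 qubit(s) -> 2 * 371 = 742 classical bits

742


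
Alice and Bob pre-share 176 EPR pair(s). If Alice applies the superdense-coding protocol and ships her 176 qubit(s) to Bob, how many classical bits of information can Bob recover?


Superdense coding allows 2 classical bits per shared entangled pair.
176 pair(s) -> 2 * 176 = 352 classical bits

352


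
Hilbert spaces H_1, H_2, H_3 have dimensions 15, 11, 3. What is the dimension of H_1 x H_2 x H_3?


dim(H_1 x H_2 x H_3) = 15 * 11 * 3
= 165 * 3
= 495

495


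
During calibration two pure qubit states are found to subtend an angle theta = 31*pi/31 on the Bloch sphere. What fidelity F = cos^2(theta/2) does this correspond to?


For states separated by angle theta on Bloch sphere:
F = cos^2(theta/2)
theta = 31*pi/31 = 3.1416
theta/2 = 1.5708
cos(theta/2) = 0.0000
F = 0.0000

0.0000


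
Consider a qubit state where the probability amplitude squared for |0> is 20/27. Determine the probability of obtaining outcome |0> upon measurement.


|alpha|^2 = 20/27 = 0.7407
|beta|^2 = 1 - 20/27 = 7/27 = 0.2593
P(|0>) = |alpha|^2 = 0.7407

0.7407


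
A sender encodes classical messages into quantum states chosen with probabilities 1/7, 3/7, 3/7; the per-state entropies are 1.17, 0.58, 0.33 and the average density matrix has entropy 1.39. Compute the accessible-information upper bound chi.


chi = S(rho) - sum_i p_i * S(rho_i)
Weighted entropy = 1/7 * 1.17 + 3/7 * 0.58 + 3/7 * 0.33
= 0.5571
chi = 1.39 - 0.5571
= 0.8329

0.8329


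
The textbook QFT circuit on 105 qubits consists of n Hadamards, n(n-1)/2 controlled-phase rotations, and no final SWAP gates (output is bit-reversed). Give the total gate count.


Hadamard gates: 105
Controlled rotations: n*(n-1)/2 = 105*104/2 = 5460
SWAP gates: 0 (omitted)
Total = 105 + 5460
= 5565

5565


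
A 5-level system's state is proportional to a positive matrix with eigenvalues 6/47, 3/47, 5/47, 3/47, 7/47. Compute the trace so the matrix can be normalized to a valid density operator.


tr(M) = sum of eigenvalues
= 6/47 + 3/47 + 5/47 + 3/47 + 7/47
= 24/47
= 0.5106

0.5106


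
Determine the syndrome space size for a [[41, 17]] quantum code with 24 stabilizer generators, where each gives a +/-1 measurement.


Each stabilizer generator gives a binary (+1 or -1) measurement outcome.
With 24 independent generators:
Total syndromes = 2^24
= 16777216

16777216


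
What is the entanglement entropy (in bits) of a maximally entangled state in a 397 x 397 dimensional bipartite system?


For a maximally entangled state in d x d:
S = log2(d) = log2(397)
= 8.6330

8.6330


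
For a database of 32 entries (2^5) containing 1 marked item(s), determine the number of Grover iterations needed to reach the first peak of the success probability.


After j Grover iterations the success probability is P(j) = sin^2((2j+1)*theta), where sin(theta) = sqrt(k/N).
N = 2^5 = 32, k = 1
sin(theta) = sqrt(k/N) = 0.1767766953
theta = arcsin(sqrt(k/N)) = 0.1777106008 rad
P(j) reaches its first maximum when (2j+1)*theta is as close as possible to pi/2, i.e. j = round(pi/(4*theta) - 1/2).
pi/(4*theta) - 1/2 = 3.9195
(For comparison, the common estimate pi/4 * sqrt(N/k) = 4.4429; the exact maximiser is used here.)
Optimal iterations = 4

4


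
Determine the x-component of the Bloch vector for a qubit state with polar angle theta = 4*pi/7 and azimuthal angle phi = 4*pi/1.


theta = 1.7952, phi = 12.5664
r_x = sin(theta)*cos(phi) = 0.9749 * 1.0000
r_x = 0.9749

0.9749


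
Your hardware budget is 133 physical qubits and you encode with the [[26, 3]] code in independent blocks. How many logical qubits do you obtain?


Each code block uses 26 physical qubits for 3 logical qubit(s).
Number of complete blocks = floor(133 / 26) = 5
Logical qubits = 5 * 3
= 15

15


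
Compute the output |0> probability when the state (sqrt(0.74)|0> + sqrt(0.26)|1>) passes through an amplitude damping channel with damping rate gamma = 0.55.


For amplitude damping with parameter gamma on state sqrt(a)|0> + sqrt(b)|1>:
alpha^2 = 0.74, beta^2 = 0.26
P(|0>) = alpha^2 + gamma * beta^2
= 0.74 + 0.55 * 0.26
= 0.74 + 0.1430
= 0.8830

0.8830


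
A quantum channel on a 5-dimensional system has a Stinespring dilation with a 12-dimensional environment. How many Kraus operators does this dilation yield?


Tracing out the environment in an orthonormal basis {|i>_E} gives Kraus operators K_i = <i|_E U |0>_E.
Number of Kraus operators = dim(H_env) = d_env
= 12

12


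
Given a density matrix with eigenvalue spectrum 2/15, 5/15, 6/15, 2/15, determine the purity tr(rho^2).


tr(rho^2) = sum of eigenvalues squared
= (2/15)^2 + (5/15)^2 + (6/15)^2 + (2/15)^2
= (4 + 25 + 36 + 4) / 225
= 69/225
= 0.3067

0.3067


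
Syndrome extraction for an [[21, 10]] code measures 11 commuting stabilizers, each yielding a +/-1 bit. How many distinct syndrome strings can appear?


Each stabilizer generator gives a binary (+1 or -1) measurement outcome.
With 11 independent generators:
Total syndromes = 2^11
= 2048

2048


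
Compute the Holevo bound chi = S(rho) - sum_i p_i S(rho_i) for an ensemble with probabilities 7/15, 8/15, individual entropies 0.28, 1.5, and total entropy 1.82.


chi = S(rho) - sum_i p_i * S(rho_i)
Weighted entropy = 7/15 * 0.28 + 8/15 * 1.5
= 0.9307
chi = 1.82 - 0.9307
= 0.8893

0.8893


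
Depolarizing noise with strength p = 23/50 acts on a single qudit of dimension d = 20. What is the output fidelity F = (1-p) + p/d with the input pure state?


F = (1-p) + p/d
= (1 - 0.4600) + 0.4600/20
= 0.5400 + 0.0230
= 0.5630

0.5630


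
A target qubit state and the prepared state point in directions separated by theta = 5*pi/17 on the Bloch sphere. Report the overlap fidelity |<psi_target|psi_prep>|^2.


For states separated by angle theta on Bloch sphere:
F = cos^2(theta/2)
theta = 5*pi/17 = 0.9240
theta/2 = 0.4620
cos(theta/2) = 0.8952
F = 0.8013

0.8013


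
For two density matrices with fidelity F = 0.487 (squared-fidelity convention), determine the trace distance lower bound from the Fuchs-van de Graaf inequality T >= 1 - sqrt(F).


Fuchs-van de Graaf (squared-fidelity convention): 1 - sqrt(F) <= T <= sqrt(1 - F).
Lower bound: T >= 1 - sqrt(F)
sqrt(F) = sqrt(0.487) = 0.6979
T >= 1 - 0.6979
T >= 0.3021

0.3021


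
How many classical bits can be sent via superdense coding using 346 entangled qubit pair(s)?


Superdense coding allows 2 classical bits per shared entangled pair.
346 pair(s) -> 2 * 346 = 692 classical bits

692


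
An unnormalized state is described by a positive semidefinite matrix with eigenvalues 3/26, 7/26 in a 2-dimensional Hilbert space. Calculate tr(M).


tr(M) = sum of eigenvalues
= 3/26 + 7/26
= 10/26
= 0.3846

0.3846


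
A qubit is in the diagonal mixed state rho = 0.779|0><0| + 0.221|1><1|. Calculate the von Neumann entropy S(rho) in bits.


S = -p*log2(p) - (1-p)*log2(1-p)
p = 0.7790, 1-p = 0.2210
= -0.7790 * log2(0.7790) - 0.2210 * log2(0.2210)
= -(-0.2807) - (-0.4813)
= 0.7620

0.7620


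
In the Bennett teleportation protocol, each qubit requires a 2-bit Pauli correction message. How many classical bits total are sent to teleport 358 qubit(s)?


Quantum teleportation requires 2 classical bits per qubit teleported.
358 qubit(s) -> 2 * 358 = 716 classical bits

716


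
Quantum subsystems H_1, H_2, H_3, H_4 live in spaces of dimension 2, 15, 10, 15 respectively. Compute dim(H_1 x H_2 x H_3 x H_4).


dim(H_1 x H_2 x H_3 x H_4) = 2 * 15 * 10 * 15
= 30 * 10 * 15
= 300 * 15
= 4500

4500


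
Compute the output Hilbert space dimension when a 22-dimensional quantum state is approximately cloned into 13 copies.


Output space = H^(tensor 13) where dim(H) = 22
dim = 22^13
= 484 (after 2 factors)
= 10648 (after 3 factors)
= 234256 (after 4 factors)
= 5153632 (after 5 factors)
= 113379904 (after 6 factors)
= 2494357888 (after 7 factors)
= 54875873536 (after 8 factors)
= 1207269217792 (after 9 factors)
= 26559922791424 (after 10 factors)
= 584318301411328 (after 11 factors)
= 12855002631049216 (after 12 factors)
= 282810057883082752 (after 13 factors)
= 282810057883082752

282810057883082752


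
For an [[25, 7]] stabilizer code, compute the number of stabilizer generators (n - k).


For an [[n,k]] stabilizer code:
Number of stabilizer generators = n - k
= 25 - 7
= 18

18


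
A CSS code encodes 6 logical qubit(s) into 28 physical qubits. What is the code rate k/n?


Code rate R = k/n
= 6/28
= 0.2143

0.2143


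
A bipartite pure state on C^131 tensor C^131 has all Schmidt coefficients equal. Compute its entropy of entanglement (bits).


For a maximally entangled state in d x d:
S = log2(d) = log2(131)
= 7.0334

7.0334


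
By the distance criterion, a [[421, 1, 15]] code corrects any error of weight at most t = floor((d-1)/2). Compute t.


Code parameters: [[421, 1, 15]], distance d = 15.
Number of correctable errors = floor((d-1)/2)
= floor((15 - 1)/2)
= floor(14/2)
= 7

7


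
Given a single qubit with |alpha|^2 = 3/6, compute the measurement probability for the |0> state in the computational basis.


|alpha|^2 = 3/6 = 0.5000
|beta|^2 = 1 - 3/6 = 3/6 = 0.5000
P(|0>) = |alpha|^2 = 0.5000

0.5000


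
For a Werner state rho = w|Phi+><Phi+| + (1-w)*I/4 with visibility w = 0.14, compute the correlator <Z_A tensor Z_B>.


|Phi+> = (|00> + |11>)/sqrt(2)
For the pure Bell state, <Z_A Z_B> = +1 (Bell-state Pauli correlator).
The maximally-mixed part I/4 has tr(I/4 * P tensor P) = 0 for any traceless Pauli P.
So <Z_A Z_B>_rho = w * (+1) + (1 - w) * 0
= 0.14 * (+1)
= 0.1400

0.1400


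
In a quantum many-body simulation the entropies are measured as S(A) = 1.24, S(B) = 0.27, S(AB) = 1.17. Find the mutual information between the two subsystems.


I(A:B) = S(A) + S(B) - S(AB)
= 1.24 + 0.27 - 1.17
= 0.3400

0.3400


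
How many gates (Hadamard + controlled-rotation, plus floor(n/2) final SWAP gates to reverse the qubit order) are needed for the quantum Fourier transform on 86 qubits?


Hadamard gates: 86
Controlled rotations: n*(n-1)/2 = 86*85/2 = 3655
SWAP gates: floor(n/2) = floor(86/2) = 43
Total = 86 + 3655 + 43
= 3784

3784


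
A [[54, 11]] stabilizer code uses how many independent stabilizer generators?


For an [[n,k]] stabilizer code:
Number of stabilizer generators = n - k
= 54 - 11
= 43

43


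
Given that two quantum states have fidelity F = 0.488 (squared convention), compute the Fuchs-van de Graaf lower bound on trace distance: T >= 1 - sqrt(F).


Fuchs-van de Graaf (squared-fidelity convention): 1 - sqrt(F) <= T <= sqrt(1 - F).
Lower bound: T >= 1 - sqrt(F)
sqrt(F) = sqrt(0.488) = 0.6986
T >= 1 - 0.6986
T >= 0.3014

0.3014


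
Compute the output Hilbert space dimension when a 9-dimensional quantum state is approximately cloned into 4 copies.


Output space = H^(tensor 4) where dim(H) = 9
dim = 9^4
= 81 (after 2 factors)
= 729 (after 3 factors)
= 6561 (after 4 factors)
= 6561

6561


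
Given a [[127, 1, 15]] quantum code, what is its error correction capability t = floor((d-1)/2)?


Code parameters: [[127, 1, 15]], distance d = 15.
Number of correctable errors = floor((d-1)/2)
= floor((15 - 1)/2)
= floor(14/2)
= 7

7


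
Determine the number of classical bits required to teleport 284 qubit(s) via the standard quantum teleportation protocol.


Quantum teleportation requires 2 classical bits per qubit teleported.
284 qubit(s) -> 2 * 284 = 568 classical bits

568


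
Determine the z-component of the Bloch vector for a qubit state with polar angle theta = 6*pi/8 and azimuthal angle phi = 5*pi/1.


theta = 2.3562, phi = 15.7080
r_z = cos(theta) = -0.7071

-0.7071


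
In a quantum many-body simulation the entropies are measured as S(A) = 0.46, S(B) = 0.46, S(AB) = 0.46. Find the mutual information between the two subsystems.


I(A:B) = S(A) + S(B) - S(AB)
= 0.46 + 0.46 - 0.46
= 0.4600

0.4600


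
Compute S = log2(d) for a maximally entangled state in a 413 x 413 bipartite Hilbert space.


For a maximally entangled state in d x d:
S = log2(d) = log2(413)
= 8.6900

8.6900


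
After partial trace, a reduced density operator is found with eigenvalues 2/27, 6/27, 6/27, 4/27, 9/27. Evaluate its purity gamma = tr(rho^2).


tr(rho^2) = sum of eigenvalues squared
= (2/27)^2 + (6/27)^2 + (6/27)^2 + (4/27)^2 + (9/27)^2
= (4 + 36 + 36 + 16 + 81) / 729
= 173/729
= 0.2373

0.2373


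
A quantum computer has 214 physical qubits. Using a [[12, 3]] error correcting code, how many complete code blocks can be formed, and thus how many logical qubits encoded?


Each code block uses 12 physical qubits for 3 logical qubit(s).
Number of complete blocks = floor(214 / 12) = 17
Logical qubits = 17 * 3
= 51

51


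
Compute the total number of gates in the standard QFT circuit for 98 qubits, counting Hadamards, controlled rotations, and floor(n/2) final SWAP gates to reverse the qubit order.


Hadamard gates: 98
Controlled rotations: n*(n-1)/2 = 98*97/2 = 4753
SWAP gates: floor(n/2) = floor(98/2) = 49
Total = 98 + 4753 + 49
= 4900

4900


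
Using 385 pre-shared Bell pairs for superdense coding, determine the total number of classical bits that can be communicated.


Superdense coding allows 2 classical bits per shared entangled pair.
385 pair(s) -> 2 * 385 = 770 classical bits

770


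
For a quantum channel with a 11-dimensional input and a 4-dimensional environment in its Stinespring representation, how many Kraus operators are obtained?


Tracing out the environment in an orthonormal basis {|i>_E} gives Kraus operators K_i = <i|_E U |0>_E.
Number of Kraus operators = dim(H_env) = d_env
= 4

4


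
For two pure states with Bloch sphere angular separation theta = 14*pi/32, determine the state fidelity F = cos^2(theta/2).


For states separated by angle theta on Bloch sphere:
F = cos^2(theta/2)
theta = 14*pi/32 = 1.3744
theta/2 = 0.6872
cos(theta/2) = 0.7730
F = 0.5975

0.5975


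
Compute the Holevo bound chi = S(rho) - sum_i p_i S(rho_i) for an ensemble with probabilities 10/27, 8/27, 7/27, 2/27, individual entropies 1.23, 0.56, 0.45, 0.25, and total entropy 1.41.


chi = S(rho) - sum_i p_i * S(rho_i)
Weighted entropy = 10/27 * 1.23 + 8/27 * 0.56 + 7/27 * 0.45 + 2/27 * 0.25
= 0.7567
chi = 1.41 - 0.7567
= 0.6533

0.6533


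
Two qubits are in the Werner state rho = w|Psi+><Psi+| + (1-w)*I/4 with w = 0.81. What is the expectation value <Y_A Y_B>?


|Psi+> = (|01> + |10>)/sqrt(2)
For the pure Bell state, <Y_A Y_B> = +1 (Bell-state Pauli correlator).
The maximally-mixed part I/4 has tr(I/4 * P tensor P) = 0 for any traceless Pauli P.
So <Y_A Y_B>_rho = w * (+1) + (1 - w) * 0
= 0.81 * (+1)
= 0.8100

0.8100


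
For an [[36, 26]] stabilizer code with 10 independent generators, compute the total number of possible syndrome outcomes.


Each stabilizer generator gives a binary (+1 or -1) measurement outcome.
With 10 independent generators:
Total syndromes = 2^10
= 1024

1024


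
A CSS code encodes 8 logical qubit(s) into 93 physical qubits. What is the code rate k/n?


Code rate R = k/n
= 8/93
= 0.0860

0.0860


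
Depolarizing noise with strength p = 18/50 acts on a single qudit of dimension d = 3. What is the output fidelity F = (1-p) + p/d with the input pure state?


F = (1-p) + p/d
= (1 - 0.3600) + 0.3600/3
= 0.6400 + 0.1200
= 0.7600

0.7600


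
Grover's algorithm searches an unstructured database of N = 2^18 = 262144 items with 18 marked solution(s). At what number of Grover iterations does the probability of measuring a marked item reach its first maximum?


After j Grover iterations the success probability is P(j) = sin^2((2j+1)*theta), where sin(theta) = sqrt(k/N).
N = 2^18 = 262144, k = 18
sin(theta) = sqrt(k/N) = 0.008286407592
theta = arcsin(sqrt(k/N)) = 0.008286502425 rad
P(j) reaches its first maximum when (2j+1)*theta is as close as possible to pi/2, i.e. j = round(pi/(4*theta) - 1/2).
pi/(4*theta) - 1/2 = 94.2804
(For comparison, the common estimate pi/4 * sqrt(N/k) = 94.7815; the exact maximiser is used here.)
Optimal iterations = 94

94


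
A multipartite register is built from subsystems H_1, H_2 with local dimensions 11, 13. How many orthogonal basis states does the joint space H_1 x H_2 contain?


dim(H_1 x H_2) = 11 * 13
= 143

143


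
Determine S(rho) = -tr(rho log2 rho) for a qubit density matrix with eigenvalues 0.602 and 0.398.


S = -p*log2(p) - (1-p)*log2(1-p)
p = 0.6020, 1-p = 0.3980
= -0.6020 * log2(0.6020) - 0.3980 * log2(0.3980)
= -(-0.4408) - (-0.5290)
= 0.9698

0.9698


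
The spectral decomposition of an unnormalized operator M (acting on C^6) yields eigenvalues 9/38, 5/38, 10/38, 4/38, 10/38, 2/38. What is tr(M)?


tr(M) = sum of eigenvalues
= 9/38 + 5/38 + 10/38 + 4/38 + 10/38 + 2/38
= 40/38
= 1.0526

1.0526


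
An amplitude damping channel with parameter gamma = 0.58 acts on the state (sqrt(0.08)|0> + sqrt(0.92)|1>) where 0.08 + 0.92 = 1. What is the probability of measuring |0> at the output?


For amplitude damping with parameter gamma on state sqrt(a)|0> + sqrt(b)|1>:
alpha^2 = 0.08, beta^2 = 0.92
P(|0>) = alpha^2 + gamma * beta^2
= 0.08 + 0.58 * 0.92
= 0.08 + 0.5336
= 0.6136

0.6136


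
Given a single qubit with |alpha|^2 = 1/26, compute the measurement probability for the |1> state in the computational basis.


|alpha|^2 = 1/26 = 0.0385
|beta|^2 = 1 - 1/26 = 25/26 = 0.9615
P(|1>) = |beta|^2 = 0.9615

0.9615


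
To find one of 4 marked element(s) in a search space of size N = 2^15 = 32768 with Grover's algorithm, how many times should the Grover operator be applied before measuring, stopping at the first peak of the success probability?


After j Grover iterations the success probability is P(j) = sin^2((2j+1)*theta), where sin(theta) = sqrt(k/N).
N = 2^15 = 32768, k = 4
sin(theta) = sqrt(k/N) = 0.01104854346
theta = arcsin(sqrt(k/N)) = 0.01104876825 rad
P(j) reaches its first maximum when (2j+1)*theta is as close as possible to pi/2, i.e. j = round(pi/(4*theta) - 1/2).
pi/(4*theta) - 1/2 = 70.5847
(For comparison, the common estimate pi/4 * sqrt(N/k) = 71.0861; the exact maximiser is used here.)
Optimal iterations = 71

71


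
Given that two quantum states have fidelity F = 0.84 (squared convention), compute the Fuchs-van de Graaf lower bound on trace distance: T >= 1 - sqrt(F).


Fuchs-van de Graaf (squared-fidelity convention): 1 - sqrt(F) <= T <= sqrt(1 - F).
Lower bound: T >= 1 - sqrt(F)
sqrt(F) = sqrt(0.84) = 0.9165
T >= 1 - 0.9165
T >= 0.0835

0.0835


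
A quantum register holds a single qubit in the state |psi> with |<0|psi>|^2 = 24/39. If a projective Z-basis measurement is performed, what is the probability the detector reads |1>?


|alpha|^2 = 24/39 = 0.6154
|beta|^2 = 1 - 24/39 = 15/39 = 0.3846
P(|1>) = |beta|^2 = 0.3846

0.3846


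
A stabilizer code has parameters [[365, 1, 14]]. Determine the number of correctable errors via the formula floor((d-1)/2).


Code parameters: [[365, 1, 14]], distance d = 14.
Number of correctable errors = floor((d-1)/2)
= floor((14 - 1)/2)
= floor(13/2)
= 6

6


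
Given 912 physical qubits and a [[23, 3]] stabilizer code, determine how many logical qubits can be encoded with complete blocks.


Each code block uses 23 physical qubits for 3 logical qubit(s).
Number of complete blocks = floor(912 / 23) = 39
Logical qubits = 39 * 3
= 117

117


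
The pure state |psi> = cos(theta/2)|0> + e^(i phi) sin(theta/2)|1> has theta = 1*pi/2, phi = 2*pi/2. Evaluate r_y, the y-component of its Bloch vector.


theta = 1.5708, phi = 3.1416
r_y = sin(theta)*sin(phi) = 1.0000 * 0.0000
r_y = 0.0000

0.0000


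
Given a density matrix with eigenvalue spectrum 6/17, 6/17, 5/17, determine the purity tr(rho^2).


tr(rho^2) = sum of eigenvalues squared
= (6/17)^2 + (6/17)^2 + (5/17)^2
= (36 + 36 + 25) / 289
= 97/289
= 0.3356

0.3356


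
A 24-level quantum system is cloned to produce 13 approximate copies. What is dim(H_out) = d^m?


Output space = H^(tensor 13) where dim(H) = 24
dim = 24^13
= 576 (after 2 factors)
= 13824 (after 3 factors)
= 331776 (after 4 factors)
= 7962624 (after 5 factors)
= 191102976 (after 6 factors)
= 4586471424 (after 7 factors)
= 110075314176 (after 8 factors)
= 2641807540224 (after 9 factors)
= 63403380965376 (after 10 factors)
= 1521681143169024 (after 11 factors)
= 36520347436056576 (after 12 factors)
= 876488338465357824 (after 13 factors)
= 876488338465357824

876488338465357824


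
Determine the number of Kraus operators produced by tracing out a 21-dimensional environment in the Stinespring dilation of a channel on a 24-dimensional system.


Tracing out the environment in an orthonormal basis {|i>_E} gives Kraus operators K_i = <i|_E U |0>_E.
Number of Kraus operators = dim(H_env) = d_env
= 21

21


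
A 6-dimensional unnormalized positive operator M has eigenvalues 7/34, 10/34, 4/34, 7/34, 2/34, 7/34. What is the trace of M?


tr(M) = sum of eigenvalues
= 7/34 + 10/34 + 4/34 + 7/34 + 2/34 + 7/34
= 37/34
= 1.0882

1.0882


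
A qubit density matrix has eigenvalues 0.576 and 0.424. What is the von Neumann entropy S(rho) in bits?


S = -p*log2(p) - (1-p)*log2(1-p)
p = 0.5760, 1-p = 0.4240
= -0.5760 * log2(0.5760) - 0.4240 * log2(0.4240)
= -(-0.4584) - (-0.5249)
= 0.9833

0.9833


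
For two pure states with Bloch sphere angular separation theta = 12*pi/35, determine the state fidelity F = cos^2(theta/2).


For states separated by angle theta on Bloch sphere:
F = cos^2(theta/2)
theta = 12*pi/35 = 1.0771
theta/2 = 0.5386
cos(theta/2) = 0.8584
F = 0.7369

0.7369


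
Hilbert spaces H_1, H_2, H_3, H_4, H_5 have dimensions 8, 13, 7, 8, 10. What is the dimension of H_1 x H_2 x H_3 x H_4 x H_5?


dim(H_1 x H_2 x H_3 x H_4 x H_5) = 8 * 13 * 7 * 8 * 10
= 104 * 7 * 8 * 10
= 728 * 8 * 10
= 5824 * 10
= 58240

58240


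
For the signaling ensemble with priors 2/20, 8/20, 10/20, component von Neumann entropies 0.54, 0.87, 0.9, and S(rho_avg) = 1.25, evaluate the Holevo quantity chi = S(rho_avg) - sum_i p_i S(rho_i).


chi = S(rho) - sum_i p_i * S(rho_i)
Weighted entropy = 2/20 * 0.54 + 8/20 * 0.87 + 10/20 * 0.9
= 0.8520
chi = 1.25 - 0.8520
= 0.3980

0.3980


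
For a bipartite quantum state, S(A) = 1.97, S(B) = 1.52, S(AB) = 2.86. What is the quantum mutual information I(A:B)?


I(A:B) = S(A) + S(B) - S(AB)
= 1.97 + 1.52 - 2.86
= 0.6300

0.6300


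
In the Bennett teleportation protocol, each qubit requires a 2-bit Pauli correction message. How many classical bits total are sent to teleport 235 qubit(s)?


Quantum teleportation requires 2 classical bits per qubit teleported.
235 qubit(s) -> 2 * 235 = 470 classical bits

470


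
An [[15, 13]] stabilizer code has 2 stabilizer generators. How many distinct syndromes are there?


Each stabilizer generator gives a binary (+1 or -1) measurement outcome.
With 2 independent generators:
Total syndromes = 2^2
= 4

4


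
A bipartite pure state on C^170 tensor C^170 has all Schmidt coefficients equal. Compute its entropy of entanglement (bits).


For a maximally entangled state in d x d:
S = log2(d) = log2(170)
= 7.4094

7.4094


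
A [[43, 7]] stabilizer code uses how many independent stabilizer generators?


For an [[n,k]] stabilizer code:
Number of stabilizer generators = n - k
= 43 - 7
= 36

36


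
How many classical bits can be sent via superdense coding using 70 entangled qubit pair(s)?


Superdense coding allows 2 classical bits per shared entangled pair.
70 pair(s) -> 2 * 70 = 140 classical bits

140


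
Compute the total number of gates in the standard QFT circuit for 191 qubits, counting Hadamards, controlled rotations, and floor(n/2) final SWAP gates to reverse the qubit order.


Hadamard gates: 191
Controlled rotations: n*(n-1)/2 = 191*190/2 = 18145
SWAP gates: floor(n/2) = floor(191/2) = 95
Total = 191 + 18145 + 95
= 18431

18431


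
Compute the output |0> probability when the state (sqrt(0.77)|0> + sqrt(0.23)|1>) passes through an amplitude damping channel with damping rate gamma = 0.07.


For amplitude damping with parameter gamma on state sqrt(a)|0> + sqrt(b)|1>:
alpha^2 = 0.77, beta^2 = 0.23
P(|0>) = alpha^2 + gamma * beta^2
= 0.77 + 0.07 * 0.23
= 0.77 + 0.0161
= 0.7861

0.7861


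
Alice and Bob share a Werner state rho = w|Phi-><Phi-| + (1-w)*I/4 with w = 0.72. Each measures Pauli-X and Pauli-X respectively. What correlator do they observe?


|Phi-> = (|00> - |11>)/sqrt(2)
For the pure Bell state, <X_A X_B> = -1 (Bell-state Pauli correlator).
The maximally-mixed part I/4 has tr(I/4 * P tensor P) = 0 for any traceless Pauli P.
So <X_A X_B>_rho = w * (-1) + (1 - w) * 0
= 0.72 * (-1)
= -0.7200

-0.7200


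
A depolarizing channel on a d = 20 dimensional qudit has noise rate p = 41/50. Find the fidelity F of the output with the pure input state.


F = (1-p) + p/d
= (1 - 0.8200) + 0.8200/20
= 0.1800 + 0.0410
= 0.2210

0.2210


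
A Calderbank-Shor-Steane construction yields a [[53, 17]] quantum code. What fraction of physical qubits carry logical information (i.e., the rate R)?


Code rate R = k/n
= 17/53
= 0.3208

0.3208


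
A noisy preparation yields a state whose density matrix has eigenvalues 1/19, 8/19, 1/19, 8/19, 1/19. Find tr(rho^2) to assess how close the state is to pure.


tr(rho^2) = sum of eigenvalues squared
= (1/19)^2 + (8/19)^2 + (1/19)^2 + (8/19)^2 + (1/19)^2
= (1 + 64 + 1 + 64 + 1) / 361
= 131/361
= 0.3629

0.3629


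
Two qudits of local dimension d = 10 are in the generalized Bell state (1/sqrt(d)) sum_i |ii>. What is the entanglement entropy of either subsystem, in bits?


For a maximally entangled state in d x d:
S = log2(d) = log2(10)
= 3.3219

3.3219


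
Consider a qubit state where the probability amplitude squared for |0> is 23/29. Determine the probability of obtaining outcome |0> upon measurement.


|alpha|^2 = 23/29 = 0.7931
|beta|^2 = 1 - 23/29 = 6/29 = 0.2069
P(|0>) = |alpha|^2 = 0.7931

0.7931


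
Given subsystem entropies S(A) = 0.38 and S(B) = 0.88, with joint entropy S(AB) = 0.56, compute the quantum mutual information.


I(A:B) = S(A) + S(B) - S(AB)
= 0.38 + 0.88 - 0.56
= 0.7000

0.7000


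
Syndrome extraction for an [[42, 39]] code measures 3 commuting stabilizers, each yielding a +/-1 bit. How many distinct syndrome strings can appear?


Each stabilizer generator gives a binary (+1 or -1) measurement outcome.
With 3 independent generators:
Total syndromes = 2^3
= 8

8


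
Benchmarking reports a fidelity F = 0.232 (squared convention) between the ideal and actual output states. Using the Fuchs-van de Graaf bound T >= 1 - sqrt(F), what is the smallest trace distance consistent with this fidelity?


Fuchs-van de Graaf (squared-fidelity convention): 1 - sqrt(F) <= T <= sqrt(1 - F).
Lower bound: T >= 1 - sqrt(F)
sqrt(F) = sqrt(0.232) = 0.4817
T >= 1 - 0.4817
T >= 0.5183

0.5183


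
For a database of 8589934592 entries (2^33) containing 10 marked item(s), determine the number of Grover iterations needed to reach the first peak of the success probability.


After j Grover iterations the success probability is P(j) = sin^2((2j+1)*theta), where sin(theta) = sqrt(k/N).
N = 2^33 = 8589934592, k = 10
sin(theta) = sqrt(k/N) = 3.41196896e-05
theta = arcsin(sqrt(k/N)) = 3.41196896e-05 rad
P(j) reaches its first maximum when (2j+1)*theta is as close as possible to pi/2, i.e. j = round(pi/(4*theta) - 1/2).
pi/(4*theta) - 1/2 = 23018.4129
(For comparison, the common estimate pi/4 * sqrt(N/k) = 23018.9129; the exact maximiser is used here.)
Optimal iterations = 23018

23018


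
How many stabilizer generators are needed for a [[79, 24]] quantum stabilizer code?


For an [[n,k]] stabilizer code:
Number of stabilizer generators = n - k
= 79 - 24
= 55

55


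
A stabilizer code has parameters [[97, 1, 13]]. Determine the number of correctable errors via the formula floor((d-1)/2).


Code parameters: [[97, 1, 13]], distance d = 13.
Number of correctable errors = floor((d-1)/2)
= floor((13 - 1)/2)
= floor(12/2)
= 6

6


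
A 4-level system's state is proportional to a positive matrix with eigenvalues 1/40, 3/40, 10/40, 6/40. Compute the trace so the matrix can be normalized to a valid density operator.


tr(M) = sum of eigenvalues
= 1/40 + 3/40 + 10/40 + 6/40
= 20/40
= 0.5000

0.5000


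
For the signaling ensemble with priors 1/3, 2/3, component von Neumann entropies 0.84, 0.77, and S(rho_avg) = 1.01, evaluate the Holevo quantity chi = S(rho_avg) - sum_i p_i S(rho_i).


chi = S(rho) - sum_i p_i * S(rho_i)
Weighted entropy = 1/3 * 0.84 + 2/3 * 0.77
= 0.7933
chi = 1.01 - 0.7933
= 0.2167

0.2167


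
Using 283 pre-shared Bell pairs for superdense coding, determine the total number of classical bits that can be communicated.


Superdense coding allows 2 classical bits per shared entangled pair.
283 pair(s) -> 2 * 283 = 566 classical bits

566


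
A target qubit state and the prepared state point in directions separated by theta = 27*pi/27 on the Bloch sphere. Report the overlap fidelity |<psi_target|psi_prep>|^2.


For states separated by angle theta on Bloch sphere:
F = cos^2(theta/2)
theta = 27*pi/27 = 3.1416
theta/2 = 1.5708
cos(theta/2) = 0.0000
F = 0.0000

0.0000


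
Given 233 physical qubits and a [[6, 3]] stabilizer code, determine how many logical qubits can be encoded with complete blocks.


Each code block uses 6 physical qubits for 3 logical qubit(s).
Number of complete blocks = floor(233 / 6) = 38
Logical qubits = 38 * 3
= 114

114


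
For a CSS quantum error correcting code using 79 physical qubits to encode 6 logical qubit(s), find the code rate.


Code rate R = k/n
= 6/79
= 0.0759

0.0759


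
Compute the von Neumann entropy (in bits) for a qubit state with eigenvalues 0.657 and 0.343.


S = -p*log2(p) - (1-p)*log2(1-p)
p = 0.6570, 1-p = 0.3430
= -0.6570 * log2(0.6570) - 0.3430 * log2(0.3430)
= -(-0.3982) - (-0.5295)
= 0.9277

0.9277


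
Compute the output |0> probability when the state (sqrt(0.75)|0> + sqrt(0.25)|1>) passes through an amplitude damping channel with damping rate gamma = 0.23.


For amplitude damping with parameter gamma on state sqrt(a)|0> + sqrt(b)|1>:
alpha^2 = 0.75, beta^2 = 0.25
P(|0>) = alpha^2 + gamma * beta^2
= 0.75 + 0.23 * 0.25
= 0.75 + 0.0575
= 0.8075

0.8075
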